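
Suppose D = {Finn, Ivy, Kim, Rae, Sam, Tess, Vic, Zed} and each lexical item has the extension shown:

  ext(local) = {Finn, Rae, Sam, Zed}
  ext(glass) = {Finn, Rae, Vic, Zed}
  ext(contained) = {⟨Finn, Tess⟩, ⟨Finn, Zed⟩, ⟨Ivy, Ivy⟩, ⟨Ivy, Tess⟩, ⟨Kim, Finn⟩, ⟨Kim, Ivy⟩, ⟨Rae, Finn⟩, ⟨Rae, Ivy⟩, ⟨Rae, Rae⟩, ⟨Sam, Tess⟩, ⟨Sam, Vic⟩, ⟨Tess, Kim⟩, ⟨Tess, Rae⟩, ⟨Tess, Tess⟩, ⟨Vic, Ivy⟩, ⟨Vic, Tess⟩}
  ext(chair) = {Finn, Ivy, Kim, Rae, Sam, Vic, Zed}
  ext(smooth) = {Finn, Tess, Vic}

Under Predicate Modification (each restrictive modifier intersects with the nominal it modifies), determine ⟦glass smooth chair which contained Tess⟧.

⟦which contained Tess⟧ = {x : ⟨x, Tess⟩ ∈ ⟦contained⟧} = {Finn, Ivy, Sam, Tess, Vic}
⟦chair⟧ = {Finn, Ivy, Kim, Rae, Sam, Vic, Zed}
… ∩ ⟦which contained Tess⟧ = {Finn, Ivy, Kim, Rae, Sam, Vic, Zed} ∩ {Finn, Ivy, Sam, Tess, Vic} = {Finn, Ivy, Sam, Vic}
… ∩ ⟦glass⟧ = {Finn, Ivy, Sam, Vic} ∩ {Finn, Rae, Vic, Zed} = {Finn, Vic}
… ∩ ⟦smooth⟧ = {Finn, Vic} ∩ {Finn, Tess, Vic} = {Finn, Vic}
So ⟦glass smooth chair which contained Tess⟧ = {Finn, Vic}.

{Finn, Vic}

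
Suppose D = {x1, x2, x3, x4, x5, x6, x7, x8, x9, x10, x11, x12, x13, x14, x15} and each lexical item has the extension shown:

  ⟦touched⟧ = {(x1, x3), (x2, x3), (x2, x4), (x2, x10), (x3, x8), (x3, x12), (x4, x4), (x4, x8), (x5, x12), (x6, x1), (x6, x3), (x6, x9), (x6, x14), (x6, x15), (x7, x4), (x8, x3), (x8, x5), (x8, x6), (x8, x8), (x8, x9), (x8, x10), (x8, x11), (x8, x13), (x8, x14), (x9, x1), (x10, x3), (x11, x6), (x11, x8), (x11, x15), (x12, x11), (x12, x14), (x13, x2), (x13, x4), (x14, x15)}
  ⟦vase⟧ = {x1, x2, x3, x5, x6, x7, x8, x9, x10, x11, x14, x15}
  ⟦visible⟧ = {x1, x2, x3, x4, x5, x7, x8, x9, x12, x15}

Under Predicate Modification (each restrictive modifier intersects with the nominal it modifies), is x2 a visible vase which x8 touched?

no

⟦which x8 touched⟧ = {x : ⟨x8, x⟩ ∈ ⟦touched⟧} = {x3, x5, x6, x8, x9, x10, x11, x13, x14}
⟦vase⟧ = {x1, x2, x3, x5, x6, x7, x8, x9, x10, x11, x14, x15}
… ∩ ⟦which x8 touched⟧ = {x1, x2, x3, x5, x6, x7, x8, x9, x10, x11, x14, x15} ∩ {x3, x5, x6, x8, x9, x10, x11, x13, x14} = {x3, x5, x6, x8, x9, x10, x11, x14}
… ∩ ⟦visible⟧ = {x3, x5, x6, x8, x9, x10, x11, x14} ∩ {x1, x2, x3, x4, x5, x7, x8, x9, x12, x15} = {x3, x5, x8, x9}
⟦visible vase which x8 touched⟧ = {x3, x5, x8, x9}; x2 ∉ this set.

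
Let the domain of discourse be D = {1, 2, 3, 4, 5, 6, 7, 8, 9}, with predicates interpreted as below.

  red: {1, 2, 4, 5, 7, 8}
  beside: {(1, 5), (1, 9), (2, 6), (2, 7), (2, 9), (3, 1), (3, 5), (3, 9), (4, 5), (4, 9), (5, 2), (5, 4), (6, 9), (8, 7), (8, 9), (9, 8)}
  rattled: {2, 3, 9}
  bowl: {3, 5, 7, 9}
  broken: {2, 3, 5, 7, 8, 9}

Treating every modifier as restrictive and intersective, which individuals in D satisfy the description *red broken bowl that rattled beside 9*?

{ }

⟦that rattled⟧ = ⟦rattled⟧ = {2, 3, 9}
⟦beside 9⟧ = {x : ⟨x, 9⟩ ∈ ⟦beside⟧} = {1, 2, 3, 4, 6, 8}
⟦bowl⟧ = {3, 5, 7, 9}
… ∩ ⟦that rattled⟧ = {3, 5, 7, 9} ∩ {2, 3, 9} = {3, 9}
… ∩ ⟦beside 9⟧ = {3, 9} ∩ {1, 2, 3, 4, 6, 8} = {3}
… ∩ ⟦red⟧ = {3} ∩ {1, 2, 4, 5, 7, 8} = ∅
… ∩ ⟦broken⟧ = ∅ ∩ {2, 3, 5, 7, 8, 9} = ∅
So ⟦red broken bowl that rattled beside 9⟧ = { }.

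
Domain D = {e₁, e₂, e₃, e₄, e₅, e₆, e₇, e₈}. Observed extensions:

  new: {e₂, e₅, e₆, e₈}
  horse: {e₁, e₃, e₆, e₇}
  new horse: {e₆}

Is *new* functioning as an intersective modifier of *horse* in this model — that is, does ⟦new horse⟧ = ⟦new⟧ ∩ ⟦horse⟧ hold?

⟦new⟧ ∩ ⟦horse⟧ = {e₂, e₅, e₆, e₈} ∩ {e₁, e₃, e₆, e₇} = {e₆}
Observed ⟦new horse⟧ = {e₆}.
These coincide, so the modifier is intersective here.

yes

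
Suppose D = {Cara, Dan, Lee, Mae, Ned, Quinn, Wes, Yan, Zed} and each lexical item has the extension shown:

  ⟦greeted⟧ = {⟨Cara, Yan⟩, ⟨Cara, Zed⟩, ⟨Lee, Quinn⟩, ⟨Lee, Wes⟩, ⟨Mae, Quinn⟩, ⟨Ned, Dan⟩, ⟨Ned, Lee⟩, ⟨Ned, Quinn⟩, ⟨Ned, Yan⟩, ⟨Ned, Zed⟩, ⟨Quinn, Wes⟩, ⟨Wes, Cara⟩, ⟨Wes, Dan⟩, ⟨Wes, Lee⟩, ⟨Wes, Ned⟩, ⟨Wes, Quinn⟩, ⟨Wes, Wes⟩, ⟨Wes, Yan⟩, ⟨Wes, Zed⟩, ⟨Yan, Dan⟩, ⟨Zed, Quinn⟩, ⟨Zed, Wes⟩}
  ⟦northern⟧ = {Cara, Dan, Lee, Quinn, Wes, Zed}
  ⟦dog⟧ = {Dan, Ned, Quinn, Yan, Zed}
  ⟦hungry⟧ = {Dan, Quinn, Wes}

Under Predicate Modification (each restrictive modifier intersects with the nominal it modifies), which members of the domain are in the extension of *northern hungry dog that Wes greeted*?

{Dan, Quinn}

⟦that Wes greeted⟧ = {x : ⟨Wes, x⟩ ∈ ⟦greeted⟧} = {Cara, Dan, Lee, Ned, Quinn, Wes, Yan, Zed}
⟦dog⟧ = {Dan, Ned, Quinn, Yan, Zed}
… ∩ ⟦that Wes greeted⟧ = {Dan, Ned, Quinn, Yan, Zed} ∩ {Cara, Dan, Lee, Ned, Quinn, Wes, Yan, Zed} = {Dan, Ned, Quinn, Yan, Zed}
… ∩ ⟦northern⟧ = {Dan, Ned, Quinn, Yan, Zed} ∩ {Cara, Dan, Lee, Quinn, Wes, Zed} = {Dan, Quinn, Zed}
… ∩ ⟦hungry⟧ = {Dan, Quinn, Zed} ∩ {Dan, Quinn, Wes} = {Dan, Quinn}
So ⟦northern hungry dog that Wes greeted⟧ = {Dan, Quinn}.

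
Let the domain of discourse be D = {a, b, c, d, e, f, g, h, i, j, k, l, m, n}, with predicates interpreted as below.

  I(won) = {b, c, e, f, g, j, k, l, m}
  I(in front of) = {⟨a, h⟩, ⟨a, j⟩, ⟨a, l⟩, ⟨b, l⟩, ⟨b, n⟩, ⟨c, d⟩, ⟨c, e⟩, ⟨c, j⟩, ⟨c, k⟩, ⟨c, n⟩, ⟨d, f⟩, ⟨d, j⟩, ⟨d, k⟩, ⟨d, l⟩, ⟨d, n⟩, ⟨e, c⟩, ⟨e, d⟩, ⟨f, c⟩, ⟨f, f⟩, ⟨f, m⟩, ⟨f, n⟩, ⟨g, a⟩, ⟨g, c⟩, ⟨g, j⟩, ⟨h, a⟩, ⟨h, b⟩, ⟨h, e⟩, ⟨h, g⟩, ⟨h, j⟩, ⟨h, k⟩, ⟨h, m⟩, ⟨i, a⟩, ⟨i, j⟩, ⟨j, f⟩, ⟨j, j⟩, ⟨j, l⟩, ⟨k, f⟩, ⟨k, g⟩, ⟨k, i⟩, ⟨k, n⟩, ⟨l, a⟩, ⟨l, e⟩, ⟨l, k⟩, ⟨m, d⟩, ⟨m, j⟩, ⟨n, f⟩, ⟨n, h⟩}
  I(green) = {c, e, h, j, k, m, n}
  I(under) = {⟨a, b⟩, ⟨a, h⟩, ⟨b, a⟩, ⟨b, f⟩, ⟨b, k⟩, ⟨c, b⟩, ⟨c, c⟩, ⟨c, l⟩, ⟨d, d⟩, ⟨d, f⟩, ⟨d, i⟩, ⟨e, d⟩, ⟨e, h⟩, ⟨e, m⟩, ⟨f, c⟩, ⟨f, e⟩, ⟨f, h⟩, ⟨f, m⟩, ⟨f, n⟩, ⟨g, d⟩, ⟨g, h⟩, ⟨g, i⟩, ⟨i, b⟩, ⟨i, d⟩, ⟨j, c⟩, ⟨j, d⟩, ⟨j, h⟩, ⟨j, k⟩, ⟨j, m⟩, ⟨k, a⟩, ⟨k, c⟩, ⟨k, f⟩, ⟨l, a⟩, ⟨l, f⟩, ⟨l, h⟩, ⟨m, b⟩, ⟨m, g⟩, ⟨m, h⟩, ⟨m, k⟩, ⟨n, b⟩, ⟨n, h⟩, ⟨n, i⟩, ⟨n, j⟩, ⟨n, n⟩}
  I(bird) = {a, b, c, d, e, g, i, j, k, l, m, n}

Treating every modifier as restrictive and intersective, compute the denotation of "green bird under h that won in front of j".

{j, m}

⟦under h⟧ = {x : ⟨x, h⟩ ∈ ⟦under⟧} = {a, e, f, g, j, l, m, n}
⟦that won⟧ = ⟦won⟧ = {b, c, e, f, g, j, k, l, m}
⟦in front of j⟧ = {x : ⟨x, j⟩ ∈ ⟦in front of⟧} = {a, c, d, g, h, i, j, m}
⟦bird⟧ = {a, b, c, d, e, g, i, j, k, l, m, n}
… ∩ ⟦under h⟧ = {a, b, c, d, e, g, i, j, k, l, m, n} ∩ {a, e, f, g, j, l, m, n} = {a, e, g, j, l, m, n}
… ∩ ⟦that won⟧ = {a, e, g, j, l, m, n} ∩ {b, c, e, f, g, j, k, l, m} = {e, g, j, l, m}
… ∩ ⟦in front of j⟧ = {e, g, j, l, m} ∩ {a, c, d, g, h, i, j, m} = {g, j, m}
… ∩ ⟦green⟧ = {g, j, m} ∩ {c, e, h, j, k, m, n} = {j, m}
So ⟦green bird under h that won in front of j⟧ = {j, m}.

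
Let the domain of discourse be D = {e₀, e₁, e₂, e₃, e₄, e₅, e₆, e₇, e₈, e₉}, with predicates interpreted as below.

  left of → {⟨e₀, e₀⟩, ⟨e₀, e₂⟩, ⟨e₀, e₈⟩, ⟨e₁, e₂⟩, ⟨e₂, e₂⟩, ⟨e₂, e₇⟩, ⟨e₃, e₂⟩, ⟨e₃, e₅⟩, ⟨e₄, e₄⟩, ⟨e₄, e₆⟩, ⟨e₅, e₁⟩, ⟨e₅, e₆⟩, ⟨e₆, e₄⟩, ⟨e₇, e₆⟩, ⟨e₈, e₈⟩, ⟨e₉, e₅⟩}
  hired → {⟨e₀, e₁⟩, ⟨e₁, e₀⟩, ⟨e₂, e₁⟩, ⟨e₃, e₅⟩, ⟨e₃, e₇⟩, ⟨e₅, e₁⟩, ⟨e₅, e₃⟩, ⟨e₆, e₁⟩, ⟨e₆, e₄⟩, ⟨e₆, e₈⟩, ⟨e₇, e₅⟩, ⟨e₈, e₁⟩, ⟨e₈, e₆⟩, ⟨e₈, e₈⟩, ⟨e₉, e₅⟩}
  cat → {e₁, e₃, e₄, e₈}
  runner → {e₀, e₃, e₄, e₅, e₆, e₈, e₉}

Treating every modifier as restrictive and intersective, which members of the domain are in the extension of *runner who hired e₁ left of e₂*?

{e₀}

⟦who hired e₁⟧ = {x : ⟨x, e₁⟩ ∈ ⟦hired⟧} = {e₀, e₂, e₅, e₆, e₈}
⟦left of e₂⟧ = {x : ⟨x, e₂⟩ ∈ ⟦left of⟧} = {e₀, e₁, e₂, e₃}
⟦runner⟧ = {e₀, e₃, e₄, e₅, e₆, e₈, e₉}
… ∩ ⟦who hired e₁⟧ = {e₀, e₃, e₄, e₅, e₆, e₈, e₉} ∩ {e₀, e₂, e₅, e₆, e₈} = {e₀, e₅, e₆, e₈}
… ∩ ⟦left of e₂⟧ = {e₀, e₅, e₆, e₈} ∩ {e₀, e₁, e₂, e₃} = {e₀}
So ⟦runner who hired e₁ left of e₂⟧ = {e₀}.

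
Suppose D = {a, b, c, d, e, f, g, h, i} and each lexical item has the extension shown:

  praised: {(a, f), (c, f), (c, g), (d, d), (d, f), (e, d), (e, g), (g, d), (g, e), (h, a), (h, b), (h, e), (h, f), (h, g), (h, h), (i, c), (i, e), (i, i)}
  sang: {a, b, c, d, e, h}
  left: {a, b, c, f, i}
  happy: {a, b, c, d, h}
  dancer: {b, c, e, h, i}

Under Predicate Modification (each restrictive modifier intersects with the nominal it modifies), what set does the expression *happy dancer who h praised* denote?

⟦who h praised⟧ = {x : ⟨h, x⟩ ∈ ⟦praised⟧} = {a, b, e, f, g, h}
⟦dancer⟧ = {b, c, e, h, i}
… ∩ ⟦who h praised⟧ = {b, c, e, h, i} ∩ {a, b, e, f, g, h} = {b, e, h}
… ∩ ⟦happy⟧ = {b, e, h} ∩ {a, b, c, d, h} = {b, h}
So ⟦happy dancer who h praised⟧ = {b, h}.

{b, h}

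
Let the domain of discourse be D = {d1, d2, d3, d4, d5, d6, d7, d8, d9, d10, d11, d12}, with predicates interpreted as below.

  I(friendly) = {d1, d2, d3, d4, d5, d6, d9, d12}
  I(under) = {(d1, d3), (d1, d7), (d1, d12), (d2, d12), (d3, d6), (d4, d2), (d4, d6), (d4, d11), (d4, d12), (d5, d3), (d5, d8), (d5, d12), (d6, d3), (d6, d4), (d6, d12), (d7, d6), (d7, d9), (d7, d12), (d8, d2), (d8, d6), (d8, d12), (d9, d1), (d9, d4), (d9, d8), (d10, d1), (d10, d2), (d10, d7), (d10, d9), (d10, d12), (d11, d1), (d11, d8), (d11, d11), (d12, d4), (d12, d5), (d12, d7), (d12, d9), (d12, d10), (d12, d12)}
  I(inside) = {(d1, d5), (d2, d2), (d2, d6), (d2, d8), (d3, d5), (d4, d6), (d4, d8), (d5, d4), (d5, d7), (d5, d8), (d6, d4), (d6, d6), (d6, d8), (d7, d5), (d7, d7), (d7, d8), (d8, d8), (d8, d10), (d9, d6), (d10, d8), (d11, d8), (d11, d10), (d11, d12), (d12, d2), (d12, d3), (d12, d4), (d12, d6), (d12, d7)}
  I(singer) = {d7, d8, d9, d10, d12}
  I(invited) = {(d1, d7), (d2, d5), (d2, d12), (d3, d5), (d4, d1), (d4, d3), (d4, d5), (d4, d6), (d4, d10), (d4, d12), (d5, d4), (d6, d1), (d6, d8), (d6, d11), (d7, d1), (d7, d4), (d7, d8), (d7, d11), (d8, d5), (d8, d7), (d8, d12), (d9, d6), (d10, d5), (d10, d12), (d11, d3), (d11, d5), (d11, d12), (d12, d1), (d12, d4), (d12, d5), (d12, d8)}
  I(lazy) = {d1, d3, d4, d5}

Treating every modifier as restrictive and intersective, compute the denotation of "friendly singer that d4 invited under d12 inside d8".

⟦that d4 invited⟧ = {x : ⟨d4, x⟩ ∈ ⟦invited⟧} = {d1, d3, d5, d6, d10, d12}
⟦under d12⟧ = {x : ⟨x, d12⟩ ∈ ⟦under⟧} = {d1, d2, d4, d5, d6, d7, d8, d10, d12}
⟦inside d8⟧ = {x : ⟨x, d8⟩ ∈ ⟦inside⟧} = {d2, d4, d5, d6, d7, d8, d10, d11}
⟦singer⟧ = {d7, d8, d9, d10, d12}
… ∩ ⟦that d4 invited⟧ = {d7, d8, d9, d10, d12} ∩ {d1, d3, d5, d6, d10, d12} = {d10, d12}
… ∩ ⟦under d12⟧ = {d10, d12} ∩ {d1, d2, d4, d5, d6, d7, d8, d10, d12} = {d10, d12}
… ∩ ⟦inside d8⟧ = {d10, d12} ∩ {d2, d4, d5, d6, d7, d8, d10, d11} = {d10}
… ∩ ⟦friendly⟧ = {d10} ∩ {d1, d2, d3, d4, d5, d6, d9, d12} = ∅
So ⟦friendly singer that d4 invited under d12 inside d8⟧ = ∅.

∅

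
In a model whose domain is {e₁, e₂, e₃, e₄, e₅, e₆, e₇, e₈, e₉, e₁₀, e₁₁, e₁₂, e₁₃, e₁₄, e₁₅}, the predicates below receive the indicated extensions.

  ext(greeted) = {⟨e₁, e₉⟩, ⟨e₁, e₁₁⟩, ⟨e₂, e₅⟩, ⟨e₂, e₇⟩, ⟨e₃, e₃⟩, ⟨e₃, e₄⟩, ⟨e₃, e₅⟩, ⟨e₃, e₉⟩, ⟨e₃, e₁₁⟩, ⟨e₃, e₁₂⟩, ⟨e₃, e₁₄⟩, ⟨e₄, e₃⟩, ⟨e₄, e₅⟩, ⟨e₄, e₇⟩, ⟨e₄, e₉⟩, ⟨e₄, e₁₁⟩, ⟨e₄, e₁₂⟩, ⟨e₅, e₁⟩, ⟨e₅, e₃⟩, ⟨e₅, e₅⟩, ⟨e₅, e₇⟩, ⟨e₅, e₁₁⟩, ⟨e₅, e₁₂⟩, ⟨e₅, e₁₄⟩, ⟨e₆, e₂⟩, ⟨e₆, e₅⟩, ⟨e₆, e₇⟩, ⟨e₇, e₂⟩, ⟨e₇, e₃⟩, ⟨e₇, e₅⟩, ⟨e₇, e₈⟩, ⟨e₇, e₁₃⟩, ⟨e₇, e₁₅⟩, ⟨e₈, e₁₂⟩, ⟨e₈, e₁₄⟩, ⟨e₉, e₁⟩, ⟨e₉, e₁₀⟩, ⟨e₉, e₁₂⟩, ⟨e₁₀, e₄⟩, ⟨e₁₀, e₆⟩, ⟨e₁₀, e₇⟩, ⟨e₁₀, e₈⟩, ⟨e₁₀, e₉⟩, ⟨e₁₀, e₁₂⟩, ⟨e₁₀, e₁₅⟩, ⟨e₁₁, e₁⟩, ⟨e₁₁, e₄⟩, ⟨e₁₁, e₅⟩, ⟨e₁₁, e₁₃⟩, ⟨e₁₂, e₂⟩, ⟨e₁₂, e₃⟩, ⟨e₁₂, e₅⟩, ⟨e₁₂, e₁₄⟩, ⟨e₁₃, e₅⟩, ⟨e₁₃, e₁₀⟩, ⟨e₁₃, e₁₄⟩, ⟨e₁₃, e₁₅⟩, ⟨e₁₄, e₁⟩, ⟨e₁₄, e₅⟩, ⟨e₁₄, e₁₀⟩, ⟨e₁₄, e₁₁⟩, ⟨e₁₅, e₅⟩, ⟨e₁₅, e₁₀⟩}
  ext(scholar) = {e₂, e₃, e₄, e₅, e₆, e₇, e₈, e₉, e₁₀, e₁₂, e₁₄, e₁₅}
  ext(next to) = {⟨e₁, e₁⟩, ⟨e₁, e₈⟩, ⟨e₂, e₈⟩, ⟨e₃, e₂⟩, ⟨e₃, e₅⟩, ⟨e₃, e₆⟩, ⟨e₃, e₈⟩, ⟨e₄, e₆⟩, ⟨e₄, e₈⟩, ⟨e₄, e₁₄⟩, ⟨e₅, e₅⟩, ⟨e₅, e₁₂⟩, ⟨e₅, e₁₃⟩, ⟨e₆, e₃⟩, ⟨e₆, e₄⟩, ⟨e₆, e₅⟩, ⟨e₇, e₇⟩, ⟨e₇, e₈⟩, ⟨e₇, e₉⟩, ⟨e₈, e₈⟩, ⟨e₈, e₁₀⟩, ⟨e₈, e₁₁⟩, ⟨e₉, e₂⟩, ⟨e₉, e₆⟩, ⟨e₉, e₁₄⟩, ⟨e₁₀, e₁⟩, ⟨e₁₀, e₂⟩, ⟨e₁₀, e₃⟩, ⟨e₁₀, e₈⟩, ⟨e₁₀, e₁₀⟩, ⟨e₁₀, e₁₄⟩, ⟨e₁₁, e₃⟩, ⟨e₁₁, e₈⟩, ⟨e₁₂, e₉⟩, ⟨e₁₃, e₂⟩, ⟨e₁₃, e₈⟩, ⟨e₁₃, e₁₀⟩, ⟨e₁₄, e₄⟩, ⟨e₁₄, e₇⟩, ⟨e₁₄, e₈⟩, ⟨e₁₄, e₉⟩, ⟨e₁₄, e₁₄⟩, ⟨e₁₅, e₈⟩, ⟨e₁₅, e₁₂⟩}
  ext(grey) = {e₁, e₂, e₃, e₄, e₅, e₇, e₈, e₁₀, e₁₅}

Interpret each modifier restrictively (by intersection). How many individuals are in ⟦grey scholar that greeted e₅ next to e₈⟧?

⟦that greeted e₅⟧ = {x : ⟨x, e₅⟩ ∈ ⟦greeted⟧} = {e₂, e₃, e₄, e₅, e₆, e₇, e₁₁, e₁₂, e₁₃, e₁₄, e₁₅}
⟦next to e₈⟧ = {x : ⟨x, e₈⟩ ∈ ⟦next to⟧} = {e₁, e₂, e₃, e₄, e₇, e₈, e₁₀, e₁₁, e₁₃, e₁₄, e₁₅}
⟦scholar⟧ = {e₂, e₃, e₄, e₅, e₆, e₇, e₈, e₉, e₁₀, e₁₂, e₁₄, e₁₅}
… ∩ ⟦that greeted e₅⟧ = {e₂, e₃, e₄, e₅, e₆, e₇, e₈, e₉, e₁₀, e₁₂, e₁₄, e₁₅} ∩ {e₂, e₃, e₄, e₅, e₆, e₇, e₁₁, e₁₂, e₁₃, e₁₄, e₁₅} = {e₂, e₃, e₄, e₅, e₆, e₇, e₁₂, e₁₄, e₁₅}
… ∩ ⟦next to e₈⟧ = {e₂, e₃, e₄, e₅, e₆, e₇, e₁₂, e₁₄, e₁₅} ∩ {e₁, e₂, e₃, e₄, e₇, e₈, e₁₀, e₁₁, e₁₃, e₁₄, e₁₅} = {e₂, e₃, e₄, e₇, e₁₄, e₁₅}
… ∩ ⟦grey⟧ = {e₂, e₃, e₄, e₇, e₁₄, e₁₅} ∩ {e₁, e₂, e₃, e₄, e₅, e₇, e₈, e₁₀, e₁₅} = {e₂, e₃, e₄, e₇, e₁₅}
⟦grey scholar that greeted e₅ next to e₈⟧ = {e₂, e₃, e₄, e₇, e₁₅}, so the cardinality is 5.

5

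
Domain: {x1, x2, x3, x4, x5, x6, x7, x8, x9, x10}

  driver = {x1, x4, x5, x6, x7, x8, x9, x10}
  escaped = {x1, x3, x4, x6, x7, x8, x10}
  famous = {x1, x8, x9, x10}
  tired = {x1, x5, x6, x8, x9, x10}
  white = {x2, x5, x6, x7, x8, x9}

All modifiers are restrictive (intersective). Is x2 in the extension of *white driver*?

no

⟦driver⟧ = {x1, x4, x5, x6, x7, x8, x9, x10}
… ∩ ⟦white⟧ = {x1, x4, x5, x6, x7, x8, x9, x10} ∩ {x2, x5, x6, x7, x8, x9} = {x5, x6, x7, x8, x9}
⟦white driver⟧ = {x5, x6, x7, x8, x9}; x2 ∉ this set.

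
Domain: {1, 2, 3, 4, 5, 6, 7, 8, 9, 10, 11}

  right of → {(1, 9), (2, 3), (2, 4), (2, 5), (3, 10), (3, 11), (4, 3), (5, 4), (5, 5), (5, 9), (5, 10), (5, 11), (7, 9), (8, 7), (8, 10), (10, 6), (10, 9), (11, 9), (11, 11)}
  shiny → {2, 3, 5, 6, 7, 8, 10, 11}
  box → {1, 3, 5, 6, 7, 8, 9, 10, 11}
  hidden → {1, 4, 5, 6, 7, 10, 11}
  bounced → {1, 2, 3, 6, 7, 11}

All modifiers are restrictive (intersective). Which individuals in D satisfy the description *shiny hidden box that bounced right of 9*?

⟦that bounced⟧ = ⟦bounced⟧ = {1, 2, 3, 6, 7, 11}
⟦right of 9⟧ = {x : ⟨x, 9⟩ ∈ ⟦right of⟧} = {1, 5, 7, 10, 11}
⟦box⟧ = {1, 3, 5, 6, 7, 8, 9, 10, 11}
… ∩ ⟦that bounced⟧ = {1, 3, 5, 6, 7, 8, 9, 10, 11} ∩ {1, 2, 3, 6, 7, 11} = {1, 3, 6, 7, 11}
… ∩ ⟦right of 9⟧ = {1, 3, 6, 7, 11} ∩ {1, 5, 7, 10, 11} = {1, 7, 11}
… ∩ ⟦shiny⟧ = {1, 7, 11} ∩ {2, 3, 5, 6, 7, 8, 10, 11} = {7, 11}
… ∩ ⟦hidden⟧ = {7, 11} ∩ {1, 4, 5, 6, 7, 10, 11} = {7, 11}
So ⟦shiny hidden box that bounced right of 9⟧ = {7, 11}.

{7, 11}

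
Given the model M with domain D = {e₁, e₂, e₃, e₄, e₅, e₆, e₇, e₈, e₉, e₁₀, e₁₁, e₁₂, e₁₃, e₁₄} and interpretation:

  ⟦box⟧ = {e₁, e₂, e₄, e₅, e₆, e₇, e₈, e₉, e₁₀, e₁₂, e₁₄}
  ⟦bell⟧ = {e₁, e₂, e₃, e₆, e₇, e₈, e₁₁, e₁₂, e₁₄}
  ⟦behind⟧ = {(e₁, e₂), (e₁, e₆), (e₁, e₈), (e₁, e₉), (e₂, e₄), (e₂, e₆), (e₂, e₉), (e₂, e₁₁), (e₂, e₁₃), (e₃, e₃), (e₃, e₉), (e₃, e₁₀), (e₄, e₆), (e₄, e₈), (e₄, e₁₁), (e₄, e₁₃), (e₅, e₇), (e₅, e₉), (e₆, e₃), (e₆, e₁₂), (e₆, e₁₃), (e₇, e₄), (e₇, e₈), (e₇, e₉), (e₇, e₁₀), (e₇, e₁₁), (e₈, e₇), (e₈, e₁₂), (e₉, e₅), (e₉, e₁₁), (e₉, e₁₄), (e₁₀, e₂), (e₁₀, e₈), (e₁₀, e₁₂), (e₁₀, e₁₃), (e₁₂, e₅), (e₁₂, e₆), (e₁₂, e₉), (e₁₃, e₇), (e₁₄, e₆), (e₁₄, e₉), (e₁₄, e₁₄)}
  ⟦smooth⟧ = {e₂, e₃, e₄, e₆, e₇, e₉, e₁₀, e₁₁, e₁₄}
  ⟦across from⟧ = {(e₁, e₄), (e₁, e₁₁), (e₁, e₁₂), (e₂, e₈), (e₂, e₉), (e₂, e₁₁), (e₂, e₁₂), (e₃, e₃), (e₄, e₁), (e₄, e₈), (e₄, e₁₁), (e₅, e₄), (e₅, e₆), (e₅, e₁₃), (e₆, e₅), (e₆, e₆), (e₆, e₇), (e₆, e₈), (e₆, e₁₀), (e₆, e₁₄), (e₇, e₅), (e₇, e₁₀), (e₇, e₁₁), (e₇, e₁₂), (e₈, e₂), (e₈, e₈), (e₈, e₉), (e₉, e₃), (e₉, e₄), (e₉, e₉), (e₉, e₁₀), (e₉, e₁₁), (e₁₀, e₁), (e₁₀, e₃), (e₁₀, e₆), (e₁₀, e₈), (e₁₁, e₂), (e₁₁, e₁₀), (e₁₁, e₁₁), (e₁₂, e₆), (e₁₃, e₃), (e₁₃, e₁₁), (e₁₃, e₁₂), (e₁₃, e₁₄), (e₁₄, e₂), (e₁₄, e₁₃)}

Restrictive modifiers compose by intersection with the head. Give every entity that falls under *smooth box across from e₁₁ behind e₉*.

{e₂, e₇}

⟦across from e₁₁⟧ = {x : ⟨x, e₁₁⟩ ∈ ⟦across from⟧} = {e₁, e₂, e₄, e₇, e₉, e₁₁, e₁₃}
⟦behind e₉⟧ = {x : ⟨x, e₉⟩ ∈ ⟦behind⟧} = {e₁, e₂, e₃, e₅, e₇, e₁₂, e₁₄}
⟦box⟧ = {e₁, e₂, e₄, e₅, e₆, e₇, e₈, e₉, e₁₀, e₁₂, e₁₄}
… ∩ ⟦across from e₁₁⟧ = {e₁, e₂, e₄, e₅, e₆, e₇, e₈, e₉, e₁₀, e₁₂, e₁₄} ∩ {e₁, e₂, e₄, e₇, e₉, e₁₁, e₁₃} = {e₁, e₂, e₄, e₇, e₉}
… ∩ ⟦behind e₉⟧ = {e₁, e₂, e₄, e₇, e₉} ∩ {e₁, e₂, e₃, e₅, e₇, e₁₂, e₁₄} = {e₁, e₂, e₇}
… ∩ ⟦smooth⟧ = {e₁, e₂, e₇} ∩ {e₂, e₃, e₄, e₆, e₇, e₉, e₁₀, e₁₁, e₁₄} = {e₂, e₇}
So ⟦smooth box across from e₁₁ behind e₉⟧ = {e₂, e₇}.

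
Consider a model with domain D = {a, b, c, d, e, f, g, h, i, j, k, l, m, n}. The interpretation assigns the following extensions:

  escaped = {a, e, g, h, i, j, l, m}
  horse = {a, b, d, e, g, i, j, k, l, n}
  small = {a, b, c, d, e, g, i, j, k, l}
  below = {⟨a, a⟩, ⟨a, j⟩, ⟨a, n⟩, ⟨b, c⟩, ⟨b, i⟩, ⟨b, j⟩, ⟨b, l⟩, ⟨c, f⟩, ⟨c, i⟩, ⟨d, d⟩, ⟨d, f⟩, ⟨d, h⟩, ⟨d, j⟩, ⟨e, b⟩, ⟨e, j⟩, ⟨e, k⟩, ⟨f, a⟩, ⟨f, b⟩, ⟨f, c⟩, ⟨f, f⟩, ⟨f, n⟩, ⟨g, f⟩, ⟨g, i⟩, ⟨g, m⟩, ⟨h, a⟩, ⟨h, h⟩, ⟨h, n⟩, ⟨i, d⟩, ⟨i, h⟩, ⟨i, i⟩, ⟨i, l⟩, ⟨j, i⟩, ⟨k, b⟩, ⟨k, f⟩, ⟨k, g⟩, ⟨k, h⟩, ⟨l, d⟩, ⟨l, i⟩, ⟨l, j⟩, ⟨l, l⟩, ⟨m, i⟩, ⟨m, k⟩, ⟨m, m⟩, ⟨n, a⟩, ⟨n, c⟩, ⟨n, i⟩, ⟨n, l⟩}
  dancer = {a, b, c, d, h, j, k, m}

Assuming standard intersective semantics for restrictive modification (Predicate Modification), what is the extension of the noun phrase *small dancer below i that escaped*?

⟦below i⟧ = {x : ⟨x, i⟩ ∈ ⟦below⟧} = {b, c, g, i, j, l, m, n}
⟦that escaped⟧ = ⟦escaped⟧ = {a, e, g, h, i, j, l, m}
⟦dancer⟧ = {a, b, c, d, h, j, k, m}
… ∩ ⟦below i⟧ = {a, b, c, d, h, j, k, m} ∩ {b, c, g, i, j, l, m, n} = {b, c, j, m}
… ∩ ⟦that escaped⟧ = {b, c, j, m} ∩ {a, e, g, h, i, j, l, m} = {j, m}
… ∩ ⟦small⟧ = {j, m} ∩ {a, b, c, d, e, g, i, j, k, l} = {j}
So ⟦small dancer below i that escaped⟧ = {j}.

{j}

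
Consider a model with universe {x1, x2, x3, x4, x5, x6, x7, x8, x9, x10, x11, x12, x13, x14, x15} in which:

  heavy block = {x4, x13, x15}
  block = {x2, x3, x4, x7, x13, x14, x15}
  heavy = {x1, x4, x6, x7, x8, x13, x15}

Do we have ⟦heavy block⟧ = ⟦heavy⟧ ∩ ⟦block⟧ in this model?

⟦heavy⟧ ∩ ⟦block⟧ = {x1, x4, x6, x7, x8, x13, x15} ∩ {x2, x3, x4, x7, x13, x14, x15} = {x4, x7, x13, x15}
Observed ⟦heavy block⟧ = {x4, x13, x15}.
These differ, so the modifier is not intersective in this model.

no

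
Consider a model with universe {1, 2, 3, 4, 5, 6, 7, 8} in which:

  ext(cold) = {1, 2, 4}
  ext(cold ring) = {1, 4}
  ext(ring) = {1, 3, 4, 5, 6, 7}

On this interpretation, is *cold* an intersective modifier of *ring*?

yes

⟦cold⟧ ∩ ⟦ring⟧ = {1, 2, 4} ∩ {1, 3, 4, 5, 6, 7} = {1, 4}
Observed ⟦cold ring⟧ = {1, 4}.
These coincide, so the modifier is intersective here.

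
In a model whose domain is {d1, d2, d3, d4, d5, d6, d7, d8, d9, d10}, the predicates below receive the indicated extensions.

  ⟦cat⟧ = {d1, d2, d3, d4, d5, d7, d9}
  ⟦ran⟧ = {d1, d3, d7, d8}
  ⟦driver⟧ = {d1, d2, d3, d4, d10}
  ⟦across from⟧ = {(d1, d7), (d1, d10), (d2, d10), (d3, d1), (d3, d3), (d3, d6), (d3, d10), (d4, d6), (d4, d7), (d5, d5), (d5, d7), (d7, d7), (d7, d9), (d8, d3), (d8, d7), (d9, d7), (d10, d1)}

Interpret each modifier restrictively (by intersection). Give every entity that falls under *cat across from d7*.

{d1, d4, d5, d7, d9}

⟦across from d7⟧ = {x : ⟨x, d7⟩ ∈ ⟦across from⟧} = {d1, d4, d5, d7, d8, d9}
⟦cat⟧ = {d1, d2, d3, d4, d5, d7, d9}
… ∩ ⟦across from d7⟧ = {d1, d2, d3, d4, d5, d7, d9} ∩ {d1, d4, d5, d7, d8, d9} = {d1, d4, d5, d7, d9}
So ⟦cat across from d7⟧ = {d1, d4, d5, d7, d9}.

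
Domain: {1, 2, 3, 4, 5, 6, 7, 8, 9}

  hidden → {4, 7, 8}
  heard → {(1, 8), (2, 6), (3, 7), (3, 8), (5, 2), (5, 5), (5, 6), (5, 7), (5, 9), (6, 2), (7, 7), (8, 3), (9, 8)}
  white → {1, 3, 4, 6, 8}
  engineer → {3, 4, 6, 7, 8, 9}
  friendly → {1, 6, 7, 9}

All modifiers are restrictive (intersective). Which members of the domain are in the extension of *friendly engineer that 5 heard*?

{6, 7, 9}

⟦that 5 heard⟧ = {x : ⟨5, x⟩ ∈ ⟦heard⟧} = {2, 5, 6, 7, 9}
⟦engineer⟧ = {3, 4, 6, 7, 8, 9}
… ∩ ⟦that 5 heard⟧ = {3, 4, 6, 7, 8, 9} ∩ {2, 5, 6, 7, 9} = {6, 7, 9}
… ∩ ⟦friendly⟧ = {6, 7, 9} ∩ {1, 6, 7, 9} = {6, 7, 9}
So ⟦friendly engineer that 5 heard⟧ = {6, 7, 9}.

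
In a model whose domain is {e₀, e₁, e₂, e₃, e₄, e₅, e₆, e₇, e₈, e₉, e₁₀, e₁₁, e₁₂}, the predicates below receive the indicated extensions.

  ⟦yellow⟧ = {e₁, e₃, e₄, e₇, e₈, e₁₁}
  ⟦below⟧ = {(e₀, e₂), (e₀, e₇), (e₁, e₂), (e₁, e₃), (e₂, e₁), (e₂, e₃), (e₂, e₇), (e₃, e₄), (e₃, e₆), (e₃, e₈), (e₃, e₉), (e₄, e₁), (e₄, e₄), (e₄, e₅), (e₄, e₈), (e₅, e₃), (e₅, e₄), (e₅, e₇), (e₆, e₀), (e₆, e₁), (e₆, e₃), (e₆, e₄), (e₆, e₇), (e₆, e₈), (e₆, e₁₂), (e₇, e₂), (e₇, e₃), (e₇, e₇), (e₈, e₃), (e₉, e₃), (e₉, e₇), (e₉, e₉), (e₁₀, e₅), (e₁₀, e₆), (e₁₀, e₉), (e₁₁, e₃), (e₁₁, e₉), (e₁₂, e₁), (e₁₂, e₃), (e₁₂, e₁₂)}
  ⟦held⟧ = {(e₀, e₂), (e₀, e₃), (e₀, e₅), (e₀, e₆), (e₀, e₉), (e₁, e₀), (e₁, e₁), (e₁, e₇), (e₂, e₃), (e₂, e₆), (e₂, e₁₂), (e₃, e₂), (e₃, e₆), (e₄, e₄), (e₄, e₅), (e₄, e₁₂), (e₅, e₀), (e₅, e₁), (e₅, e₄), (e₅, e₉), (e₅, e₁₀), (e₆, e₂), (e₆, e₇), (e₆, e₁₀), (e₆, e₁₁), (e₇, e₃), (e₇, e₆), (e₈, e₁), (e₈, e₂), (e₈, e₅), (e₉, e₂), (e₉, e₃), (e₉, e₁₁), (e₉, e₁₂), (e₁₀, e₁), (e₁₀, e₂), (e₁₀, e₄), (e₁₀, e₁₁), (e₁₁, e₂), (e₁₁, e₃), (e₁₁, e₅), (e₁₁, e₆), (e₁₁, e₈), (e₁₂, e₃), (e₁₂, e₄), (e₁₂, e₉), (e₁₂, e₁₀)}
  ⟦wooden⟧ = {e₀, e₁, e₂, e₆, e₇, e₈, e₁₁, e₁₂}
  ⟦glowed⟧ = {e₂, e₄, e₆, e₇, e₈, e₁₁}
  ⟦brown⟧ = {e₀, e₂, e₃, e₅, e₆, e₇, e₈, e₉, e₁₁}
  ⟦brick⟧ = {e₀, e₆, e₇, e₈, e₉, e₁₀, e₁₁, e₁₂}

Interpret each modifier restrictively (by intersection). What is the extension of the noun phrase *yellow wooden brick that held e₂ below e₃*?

⟦that held e₂⟧ = {x : ⟨x, e₂⟩ ∈ ⟦held⟧} = {e₀, e₃, e₆, e₈, e₉, e₁₀, e₁₁}
⟦below e₃⟧ = {x : ⟨x, e₃⟩ ∈ ⟦below⟧} = {e₁, e₂, e₅, e₆, e₇, e₈, e₉, e₁₁, e₁₂}
⟦brick⟧ = {e₀, e₆, e₇, e₈, e₉, e₁₀, e₁₁, e₁₂}
… ∩ ⟦that held e₂⟧ = {e₀, e₆, e₇, e₈, e₉, e₁₀, e₁₁, e₁₂} ∩ {e₀, e₃, e₆, e₈, e₉, e₁₀, e₁₁} = {e₀, e₆, e₈, e₉, e₁₀, e₁₁}
… ∩ ⟦below e₃⟧ = {e₀, e₆, e₈, e₉, e₁₀, e₁₁} ∩ {e₁, e₂, e₅, e₆, e₇, e₈, e₉, e₁₁, e₁₂} = {e₆, e₈, e₉, e₁₁}
… ∩ ⟦yellow⟧ = {e₆, e₈, e₉, e₁₁} ∩ {e₁, e₃, e₄, e₇, e₈, e₁₁} = {e₈, e₁₁}
… ∩ ⟦wooden⟧ = {e₈, e₁₁} ∩ {e₀, e₁, e₂, e₆, e₇, e₈, e₁₁, e₁₂} = {e₈, e₁₁}
So ⟦yellow wooden brick that held e₂ below e₃⟧ = {e₈, e₁₁}.

{e₈, e₁₁}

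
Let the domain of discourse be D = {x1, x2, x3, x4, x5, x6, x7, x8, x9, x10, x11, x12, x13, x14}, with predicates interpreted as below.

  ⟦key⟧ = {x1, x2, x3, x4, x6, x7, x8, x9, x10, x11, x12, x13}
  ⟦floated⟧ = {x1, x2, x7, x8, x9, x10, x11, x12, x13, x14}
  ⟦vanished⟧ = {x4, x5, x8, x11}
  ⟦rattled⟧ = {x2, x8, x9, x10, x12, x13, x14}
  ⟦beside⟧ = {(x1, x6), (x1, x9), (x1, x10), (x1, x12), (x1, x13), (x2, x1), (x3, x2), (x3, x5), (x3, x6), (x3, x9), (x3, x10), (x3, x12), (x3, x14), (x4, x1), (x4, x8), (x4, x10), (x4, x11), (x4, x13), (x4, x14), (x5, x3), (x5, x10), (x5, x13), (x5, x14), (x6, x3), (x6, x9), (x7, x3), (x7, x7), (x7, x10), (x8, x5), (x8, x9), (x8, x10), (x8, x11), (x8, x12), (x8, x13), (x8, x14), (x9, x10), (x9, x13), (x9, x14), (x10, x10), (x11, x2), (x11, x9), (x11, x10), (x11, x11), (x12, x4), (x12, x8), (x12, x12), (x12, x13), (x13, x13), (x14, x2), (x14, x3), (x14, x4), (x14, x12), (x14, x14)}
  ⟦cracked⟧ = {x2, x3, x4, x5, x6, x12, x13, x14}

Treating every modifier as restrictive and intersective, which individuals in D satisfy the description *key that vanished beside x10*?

{x4, x8, x11}

⟦that vanished⟧ = ⟦vanished⟧ = {x4, x5, x8, x11}
⟦beside x10⟧ = {x : ⟨x, x10⟩ ∈ ⟦beside⟧} = {x1, x3, x4, x5, x7, x8, x9, x10, x11}
⟦key⟧ = {x1, x2, x3, x4, x6, x7, x8, x9, x10, x11, x12, x13}
… ∩ ⟦that vanished⟧ = {x1, x2, x3, x4, x6, x7, x8, x9, x10, x11, x12, x13} ∩ {x4, x5, x8, x11} = {x4, x8, x11}
… ∩ ⟦beside x10⟧ = {x4, x8, x11} ∩ {x1, x3, x4, x5, x7, x8, x9, x10, x11} = {x4, x8, x11}
So ⟦key that vanished beside x10⟧ = {x4, x8, x11}.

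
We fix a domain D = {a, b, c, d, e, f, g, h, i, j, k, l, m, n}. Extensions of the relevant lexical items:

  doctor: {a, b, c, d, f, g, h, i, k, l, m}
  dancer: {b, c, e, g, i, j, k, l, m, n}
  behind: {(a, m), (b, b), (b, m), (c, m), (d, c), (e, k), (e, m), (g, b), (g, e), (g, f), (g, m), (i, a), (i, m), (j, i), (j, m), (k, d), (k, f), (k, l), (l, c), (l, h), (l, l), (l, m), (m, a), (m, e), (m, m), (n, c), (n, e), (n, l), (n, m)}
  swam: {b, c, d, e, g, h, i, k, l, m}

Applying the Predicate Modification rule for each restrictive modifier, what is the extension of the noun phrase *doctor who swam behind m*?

{b, c, g, i, l, m}

⟦who swam⟧ = ⟦swam⟧ = {b, c, d, e, g, h, i, k, l, m}
⟦behind m⟧ = {x : ⟨x, m⟩ ∈ ⟦behind⟧} = {a, b, c, e, g, i, j, l, m, n}
⟦doctor⟧ = {a, b, c, d, f, g, h, i, k, l, m}
… ∩ ⟦who swam⟧ = {a, b, c, d, f, g, h, i, k, l, m} ∩ {b, c, d, e, g, h, i, k, l, m} = {b, c, d, g, h, i, k, l, m}
… ∩ ⟦behind m⟧ = {b, c, d, g, h, i, k, l, m} ∩ {a, b, c, e, g, i, j, l, m, n} = {b, c, g, i, l, m}
So ⟦doctor who swam behind m⟧ = {b, c, g, i, l, m}.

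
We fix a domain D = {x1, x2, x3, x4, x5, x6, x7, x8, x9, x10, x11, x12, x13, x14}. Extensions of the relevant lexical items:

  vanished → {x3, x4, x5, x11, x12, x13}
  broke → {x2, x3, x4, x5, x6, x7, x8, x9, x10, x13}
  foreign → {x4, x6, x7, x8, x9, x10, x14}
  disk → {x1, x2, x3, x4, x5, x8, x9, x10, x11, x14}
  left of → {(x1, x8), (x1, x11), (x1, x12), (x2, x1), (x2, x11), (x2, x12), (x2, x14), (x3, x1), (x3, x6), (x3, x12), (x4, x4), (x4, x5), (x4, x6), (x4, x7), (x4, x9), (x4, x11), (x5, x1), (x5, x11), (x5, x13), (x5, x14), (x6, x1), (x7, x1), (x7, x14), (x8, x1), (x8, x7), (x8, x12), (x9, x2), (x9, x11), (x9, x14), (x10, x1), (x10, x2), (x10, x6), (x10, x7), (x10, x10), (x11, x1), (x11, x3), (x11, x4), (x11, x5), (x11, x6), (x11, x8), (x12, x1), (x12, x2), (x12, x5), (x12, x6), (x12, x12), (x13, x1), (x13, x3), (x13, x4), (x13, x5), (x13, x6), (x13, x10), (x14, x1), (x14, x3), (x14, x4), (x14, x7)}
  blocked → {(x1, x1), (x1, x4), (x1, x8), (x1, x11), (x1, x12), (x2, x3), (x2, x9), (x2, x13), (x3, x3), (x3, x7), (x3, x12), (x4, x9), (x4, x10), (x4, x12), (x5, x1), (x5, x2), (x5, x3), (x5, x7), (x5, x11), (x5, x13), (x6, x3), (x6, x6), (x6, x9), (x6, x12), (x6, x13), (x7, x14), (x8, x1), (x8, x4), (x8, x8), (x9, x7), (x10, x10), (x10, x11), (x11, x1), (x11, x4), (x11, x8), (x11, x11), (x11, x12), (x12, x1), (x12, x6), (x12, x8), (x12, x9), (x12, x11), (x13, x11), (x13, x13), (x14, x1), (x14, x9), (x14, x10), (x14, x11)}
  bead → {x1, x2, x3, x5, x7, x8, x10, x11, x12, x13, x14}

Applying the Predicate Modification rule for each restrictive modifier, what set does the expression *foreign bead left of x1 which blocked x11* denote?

⟦left of x1⟧ = {x : ⟨x, x1⟩ ∈ ⟦left of⟧} = {x2, x3, x5, x6, x7, x8, x10, x11, x12, x13, x14}
⟦which blocked x11⟧ = {x : ⟨x, x11⟩ ∈ ⟦blocked⟧} = {x1, x5, x10, x11, x12, x13, x14}
⟦bead⟧ = {x1, x2, x3, x5, x7, x8, x10, x11, x12, x13, x14}
… ∩ ⟦left of x1⟧ = {x1, x2, x3, x5, x7, x8, x10, x11, x12, x13, x14} ∩ {x2, x3, x5, x6, x7, x8, x10, x11, x12, x13, x14} = {x2, x3, x5, x7, x8, x10, x11, x12, x13, x14}
… ∩ ⟦which blocked x11⟧ = {x2, x3, x5, x7, x8, x10, x11, x12, x13, x14} ∩ {x1, x5, x10, x11, x12, x13, x14} = {x5, x10, x11, x12, x13, x14}
… ∩ ⟦foreign⟧ = {x5, x10, x11, x12, x13, x14} ∩ {x4, x6, x7, x8, x9, x10, x14} = {x10, x14}
So ⟦foreign bead left of x1 which blocked x11⟧ = {x10, x14}.

{x10, x14}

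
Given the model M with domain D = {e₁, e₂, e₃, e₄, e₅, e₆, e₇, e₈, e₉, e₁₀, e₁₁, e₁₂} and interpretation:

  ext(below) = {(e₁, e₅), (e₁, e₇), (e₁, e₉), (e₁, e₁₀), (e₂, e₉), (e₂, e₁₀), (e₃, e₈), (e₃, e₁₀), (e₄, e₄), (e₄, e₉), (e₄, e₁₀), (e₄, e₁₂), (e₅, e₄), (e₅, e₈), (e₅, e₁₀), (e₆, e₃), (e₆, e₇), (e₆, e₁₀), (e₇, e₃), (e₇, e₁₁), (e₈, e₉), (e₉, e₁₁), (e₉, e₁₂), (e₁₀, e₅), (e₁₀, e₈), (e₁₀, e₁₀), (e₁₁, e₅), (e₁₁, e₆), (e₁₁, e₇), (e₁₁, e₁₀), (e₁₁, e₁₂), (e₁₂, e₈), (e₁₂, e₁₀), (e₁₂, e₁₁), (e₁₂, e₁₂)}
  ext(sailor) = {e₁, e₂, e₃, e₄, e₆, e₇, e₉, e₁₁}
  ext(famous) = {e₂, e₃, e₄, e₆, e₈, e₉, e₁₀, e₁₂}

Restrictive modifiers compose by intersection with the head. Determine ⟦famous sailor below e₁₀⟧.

{e₂, e₃, e₄, e₆}

⟦below e₁₀⟧ = {x : ⟨x, e₁₀⟩ ∈ ⟦below⟧} = {e₁, e₂, e₃, e₄, e₅, e₆, e₁₀, e₁₁, e₁₂}
⟦sailor⟧ = {e₁, e₂, e₃, e₄, e₆, e₇, e₉, e₁₁}
… ∩ ⟦below e₁₀⟧ = {e₁, e₂, e₃, e₄, e₆, e₇, e₉, e₁₁} ∩ {e₁, e₂, e₃, e₄, e₅, e₆, e₁₀, e₁₁, e₁₂} = {e₁, e₂, e₃, e₄, e₆, e₁₁}
… ∩ ⟦famous⟧ = {e₁, e₂, e₃, e₄, e₆, e₁₁} ∩ {e₂, e₃, e₄, e₆, e₈, e₉, e₁₀, e₁₂} = {e₂, e₃, e₄, e₆}
So ⟦famous sailor below e₁₀⟧ = {e₂, e₃, e₄, e₆}.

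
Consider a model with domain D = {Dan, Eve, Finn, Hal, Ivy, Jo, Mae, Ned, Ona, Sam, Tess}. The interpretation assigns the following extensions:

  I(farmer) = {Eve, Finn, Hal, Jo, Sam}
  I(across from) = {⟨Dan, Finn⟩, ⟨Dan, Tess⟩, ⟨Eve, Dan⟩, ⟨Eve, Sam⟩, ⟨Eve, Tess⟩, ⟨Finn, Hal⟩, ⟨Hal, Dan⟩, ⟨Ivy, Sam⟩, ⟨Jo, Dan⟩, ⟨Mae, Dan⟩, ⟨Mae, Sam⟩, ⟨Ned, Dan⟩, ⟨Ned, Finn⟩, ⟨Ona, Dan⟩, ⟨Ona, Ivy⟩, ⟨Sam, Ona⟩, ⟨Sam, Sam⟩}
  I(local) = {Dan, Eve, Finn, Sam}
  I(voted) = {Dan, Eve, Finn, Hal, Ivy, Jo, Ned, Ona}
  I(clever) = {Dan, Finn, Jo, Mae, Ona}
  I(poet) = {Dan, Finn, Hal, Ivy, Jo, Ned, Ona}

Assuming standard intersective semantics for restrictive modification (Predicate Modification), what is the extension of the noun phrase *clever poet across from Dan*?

⟦across from Dan⟧ = {x : ⟨x, Dan⟩ ∈ ⟦across from⟧} = {Eve, Hal, Jo, Mae, Ned, Ona}
⟦poet⟧ = {Dan, Finn, Hal, Ivy, Jo, Ned, Ona}
… ∩ ⟦across from Dan⟧ = {Dan, Finn, Hal, Ivy, Jo, Ned, Ona} ∩ {Eve, Hal, Jo, Mae, Ned, Ona} = {Hal, Jo, Ned, Ona}
… ∩ ⟦clever⟧ = {Hal, Jo, Ned, Ona} ∩ {Dan, Finn, Jo, Mae, Ona} = {Jo, Ona}
So ⟦clever poet across from Dan⟧ = {Jo, Ona}.

{Jo, Ona}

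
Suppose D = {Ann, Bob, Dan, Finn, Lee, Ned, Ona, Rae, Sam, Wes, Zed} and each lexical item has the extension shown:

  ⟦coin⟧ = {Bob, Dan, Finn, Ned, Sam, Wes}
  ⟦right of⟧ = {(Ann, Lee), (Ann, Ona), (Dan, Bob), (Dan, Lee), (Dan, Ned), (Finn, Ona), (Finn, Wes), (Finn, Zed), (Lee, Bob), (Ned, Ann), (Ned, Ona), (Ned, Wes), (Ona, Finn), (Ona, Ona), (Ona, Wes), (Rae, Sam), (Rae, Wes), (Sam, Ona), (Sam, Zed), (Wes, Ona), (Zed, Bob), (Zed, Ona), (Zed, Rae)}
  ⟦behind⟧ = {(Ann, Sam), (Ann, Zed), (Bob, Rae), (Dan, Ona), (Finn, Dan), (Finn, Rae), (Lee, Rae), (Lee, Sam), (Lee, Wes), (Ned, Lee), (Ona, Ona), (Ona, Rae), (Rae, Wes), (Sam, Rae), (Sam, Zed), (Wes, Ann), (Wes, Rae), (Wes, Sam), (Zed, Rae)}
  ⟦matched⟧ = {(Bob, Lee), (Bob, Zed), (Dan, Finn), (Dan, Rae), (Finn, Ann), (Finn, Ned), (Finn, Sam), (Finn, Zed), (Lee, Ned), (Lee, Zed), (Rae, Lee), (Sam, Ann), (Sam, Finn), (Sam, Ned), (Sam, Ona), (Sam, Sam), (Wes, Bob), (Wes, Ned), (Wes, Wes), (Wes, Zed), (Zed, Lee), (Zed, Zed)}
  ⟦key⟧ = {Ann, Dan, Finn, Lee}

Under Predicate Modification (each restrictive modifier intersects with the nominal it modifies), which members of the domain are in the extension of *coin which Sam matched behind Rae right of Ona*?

{Finn, Sam}

⟦which Sam matched⟧ = {x : ⟨Sam, x⟩ ∈ ⟦matched⟧} = {Ann, Finn, Ned, Ona, Sam}
⟦behind Rae⟧ = {x : ⟨x, Rae⟩ ∈ ⟦behind⟧} = {Bob, Finn, Lee, Ona, Sam, Wes, Zed}
⟦right of Ona⟧ = {x : ⟨x, Ona⟩ ∈ ⟦right of⟧} = {Ann, Finn, Ned, Ona, Sam, Wes, Zed}
⟦coin⟧ = {Bob, Dan, Finn, Ned, Sam, Wes}
… ∩ ⟦which Sam matched⟧ = {Bob, Dan, Finn, Ned, Sam, Wes} ∩ {Ann, Finn, Ned, Ona, Sam} = {Finn, Ned, Sam}
… ∩ ⟦behind Rae⟧ = {Finn, Ned, Sam} ∩ {Bob, Finn, Lee, Ona, Sam, Wes, Zed} = {Finn, Sam}
… ∩ ⟦right of Ona⟧ = {Finn, Sam} ∩ {Ann, Finn, Ned, Ona, Sam, Wes, Zed} = {Finn, Sam}
So ⟦coin which Sam matched behind Rae right of Ona⟧ = {Finn, Sam}.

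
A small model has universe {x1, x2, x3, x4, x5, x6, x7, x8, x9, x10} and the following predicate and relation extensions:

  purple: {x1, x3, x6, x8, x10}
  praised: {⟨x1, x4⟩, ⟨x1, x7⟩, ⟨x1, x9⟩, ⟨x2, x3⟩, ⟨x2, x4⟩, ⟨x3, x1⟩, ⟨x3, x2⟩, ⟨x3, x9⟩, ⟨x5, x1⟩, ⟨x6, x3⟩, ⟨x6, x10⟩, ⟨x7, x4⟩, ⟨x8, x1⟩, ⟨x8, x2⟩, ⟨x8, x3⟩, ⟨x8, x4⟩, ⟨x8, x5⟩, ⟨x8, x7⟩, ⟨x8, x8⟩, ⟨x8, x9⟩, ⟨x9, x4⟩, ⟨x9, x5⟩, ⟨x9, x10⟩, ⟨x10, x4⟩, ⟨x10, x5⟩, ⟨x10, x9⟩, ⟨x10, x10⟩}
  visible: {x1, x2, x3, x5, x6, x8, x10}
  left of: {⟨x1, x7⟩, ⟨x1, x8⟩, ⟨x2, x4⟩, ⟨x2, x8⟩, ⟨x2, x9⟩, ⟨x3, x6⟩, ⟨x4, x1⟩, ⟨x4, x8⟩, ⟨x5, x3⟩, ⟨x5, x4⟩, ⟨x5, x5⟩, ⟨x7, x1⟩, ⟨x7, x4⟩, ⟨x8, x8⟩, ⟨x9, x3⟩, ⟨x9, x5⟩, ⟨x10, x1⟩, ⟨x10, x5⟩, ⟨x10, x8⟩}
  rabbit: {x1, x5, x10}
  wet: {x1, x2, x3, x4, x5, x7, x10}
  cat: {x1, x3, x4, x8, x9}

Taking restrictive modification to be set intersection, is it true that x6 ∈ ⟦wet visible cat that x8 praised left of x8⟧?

⟦that x8 praised⟧ = {x : ⟨x8, x⟩ ∈ ⟦praised⟧} = {x1, x2, x3, x4, x5, x7, x8, x9}
⟦left of x8⟧ = {x : ⟨x, x8⟩ ∈ ⟦left of⟧} = {x1, x2, x4, x8, x10}
⟦cat⟧ = {x1, x3, x4, x8, x9}
… ∩ ⟦that x8 praised⟧ = {x1, x3, x4, x8, x9} ∩ {x1, x2, x3, x4, x5, x7, x8, x9} = {x1, x3, x4, x8, x9}
… ∩ ⟦left of x8⟧ = {x1, x3, x4, x8, x9} ∩ {x1, x2, x4, x8, x10} = {x1, x4, x8}
… ∩ ⟦wet⟧ = {x1, x4, x8} ∩ {x1, x2, x3, x4, x5, x7, x10} = {x1, x4}
… ∩ ⟦visible⟧ = {x1, x4} ∩ {x1, x2, x3, x5, x6, x8, x10} = {x1}
⟦wet visible cat that x8 praised left of x8⟧ = {x1}; x6 ∉ this set.

no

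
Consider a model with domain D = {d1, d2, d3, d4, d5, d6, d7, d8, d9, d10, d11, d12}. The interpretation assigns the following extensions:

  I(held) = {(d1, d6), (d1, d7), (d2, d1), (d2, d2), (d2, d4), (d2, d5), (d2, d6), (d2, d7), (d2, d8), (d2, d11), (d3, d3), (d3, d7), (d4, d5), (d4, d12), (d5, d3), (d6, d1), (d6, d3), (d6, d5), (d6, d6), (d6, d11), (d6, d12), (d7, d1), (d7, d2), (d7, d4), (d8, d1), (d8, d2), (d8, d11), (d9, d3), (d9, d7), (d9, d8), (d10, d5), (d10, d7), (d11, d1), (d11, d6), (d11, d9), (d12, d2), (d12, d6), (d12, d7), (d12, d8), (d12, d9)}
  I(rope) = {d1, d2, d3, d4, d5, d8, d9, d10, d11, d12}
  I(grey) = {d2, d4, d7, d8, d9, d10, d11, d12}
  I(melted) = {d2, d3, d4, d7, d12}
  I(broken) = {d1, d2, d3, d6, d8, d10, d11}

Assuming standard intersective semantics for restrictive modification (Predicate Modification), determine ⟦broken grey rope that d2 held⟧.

{d2, d8, d11}

⟦that d2 held⟧ = {x : ⟨d2, x⟩ ∈ ⟦held⟧} = {d1, d2, d4, d5, d6, d7, d8, d11}
⟦rope⟧ = {d1, d2, d3, d4, d5, d8, d9, d10, d11, d12}
… ∩ ⟦that d2 held⟧ = {d1, d2, d3, d4, d5, d8, d9, d10, d11, d12} ∩ {d1, d2, d4, d5, d6, d7, d8, d11} = {d1, d2, d4, d5, d8, d11}
… ∩ ⟦broken⟧ = {d1, d2, d4, d5, d8, d11} ∩ {d1, d2, d3, d6, d8, d10, d11} = {d1, d2, d8, d11}
… ∩ ⟦grey⟧ = {d1, d2, d8, d11} ∩ {d2, d4, d7, d8, d9, d10, d11, d12} = {d2, d8, d11}
So ⟦broken grey rope that d2 held⟧ = {d2, d8, d11}.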